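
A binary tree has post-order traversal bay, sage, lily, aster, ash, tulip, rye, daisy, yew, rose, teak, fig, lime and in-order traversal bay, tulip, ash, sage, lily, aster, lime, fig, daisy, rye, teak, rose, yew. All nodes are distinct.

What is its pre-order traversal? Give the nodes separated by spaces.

The last element of post-order is the root; it splits in-order into left and right subtrees.
Root lime: left subtree has 6 nodes {bay, tulip, ash, sage, lily, aster}, right has 6 {fig, daisy, rye, teak, rose, yew}.
  Root tulip: left subtree has 1 node {bay}, right has 4 {ash, sage, lily, aster}.
    Root ash: left subtree has 0 nodes { }, right has 3 {sage, lily, aster}.
      Root aster: left subtree has 2 nodes {sage, lily}, right has 0 { }.
        Root lily: left subtree has 1 node {sage}, right has 0 { }.
  Root fig: left subtree has 0 nodes { }, right has 5 {daisy, rye, teak, rose, yew}.
    Root teak: left subtree has 2 nodes {daisy, rye}, right has 2 {rose, yew}.
      Root daisy: left subtree has 0 nodes { }, right has 1 {rye}.
      Root rose: left subtree has 0 nodes { }, right has 1 {yew}.

lime tulip bay ash aster lily sage fig teak daisy rye rose yew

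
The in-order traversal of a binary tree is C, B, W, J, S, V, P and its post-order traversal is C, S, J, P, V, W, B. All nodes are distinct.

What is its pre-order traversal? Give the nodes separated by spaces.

B C W V J S P

The last element of post-order is the root; it splits in-order into left and right subtrees.
Root B: left subtree has 1 node {C}, right has 5 {W, J, S, V, P}.
  Root W: left subtree has 0 nodes { }, right has 4 {J, S, V, P}.
    Root V: left subtree has 2 nodes {J, S}, right has 1 {P}.
      Root J: left subtree has 0 nodes { }, right has 1 {S}.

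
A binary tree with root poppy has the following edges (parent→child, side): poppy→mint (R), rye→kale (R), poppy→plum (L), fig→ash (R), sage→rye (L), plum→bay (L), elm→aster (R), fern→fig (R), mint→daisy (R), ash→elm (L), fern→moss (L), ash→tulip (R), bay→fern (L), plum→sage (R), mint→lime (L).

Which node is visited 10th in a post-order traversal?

rye

Post-order visits the left subtree, then the right subtree, then the node.
At poppy: go left to plum.
  At plum: go left to bay.
    At bay: go left to fern.
      At fern: go left to moss.
        moss is a leaf — visit moss.
      At fern: go right to fig.
        At fig: no left child.
        At fig: go right to ash.
          At ash: go left to elm.
            At elm: no left child.
            At elm: go right to aster.
              aster is a leaf — visit aster.
            Visit elm.
          At ash: go right to tulip.
            tulip is a leaf — visit tulip.
          Visit ash.
        Visit fig.
      Visit fern.
    At bay: no right child.
    Visit bay.
  At plum: go right to sage.
    At sage: go left to rye.
      At rye: no left child.
      At rye: go right to kale.
        kale is a leaf — visit kale.
      Visit rye.
    At sage: no right child.
    Visit sage.
  Visit plum.
At poppy: go right to mint.
  At mint: go left to lime.
    lime is a leaf — visit lime.
  At mint: go right to daisy.
    daisy is a leaf — visit daisy.
  Visit mint.
Visit poppy.
Full post-order sequence: moss, aster, elm, tulip, ash, fig, fern, bay, kale, rye, sage, plum, lime, daisy, mint, poppy.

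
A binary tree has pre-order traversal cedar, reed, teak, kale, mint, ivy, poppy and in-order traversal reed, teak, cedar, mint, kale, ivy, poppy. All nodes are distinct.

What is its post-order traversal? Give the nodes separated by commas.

teak, reed, mint, poppy, ivy, kale, cedar

The first element of pre-order is the root; it splits in-order into left and right subtrees.
Root cedar: left subtree has 2 nodes {reed, teak}, right has 4 {mint, kale, ivy, poppy}.
  Root reed: left subtree has 0 nodes { }, right has 1 {teak}.
  Root kale: left subtree has 1 node {mint}, right has 2 {ivy, poppy}.
    Root ivy: left subtree has 0 nodes { }, right has 1 {poppy}.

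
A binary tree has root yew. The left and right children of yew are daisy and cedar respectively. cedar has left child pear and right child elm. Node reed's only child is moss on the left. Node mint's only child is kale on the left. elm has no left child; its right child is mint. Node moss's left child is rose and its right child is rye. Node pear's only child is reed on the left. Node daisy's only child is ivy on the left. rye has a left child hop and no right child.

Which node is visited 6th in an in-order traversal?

hop

In-order visits the left subtree, then the node, then the right subtree.
At yew: go left to daisy.
  At daisy: go left to ivy.
    ivy is a leaf — visit ivy.
  Visit daisy.
  At daisy: no right child.
Visit yew.
At yew: go right to cedar.
  At cedar: go left to pear.
    At pear: go left to reed.
      At reed: go left to moss.
        At moss: go left to rose.
          rose is a leaf — visit rose.
        Visit moss.
        At moss: go right to rye.
          At rye: go left to hop.
            hop is a leaf — visit hop.
          Visit rye.
          At rye: no right child.
      Visit reed.
      At reed: no right child.
    Visit pear.
    At pear: no right child.
  Visit cedar.
  At cedar: go right to elm.
    At elm: no left child.
    Visit elm.
    At elm: go right to mint.
      At mint: go left to kale.
        kale is a leaf — visit kale.
      Visit mint.
      At mint: no right child.
Full in-order sequence: ivy, daisy, yew, rose, moss, hop, rye, reed, pear, cedar, elm, kale, mint.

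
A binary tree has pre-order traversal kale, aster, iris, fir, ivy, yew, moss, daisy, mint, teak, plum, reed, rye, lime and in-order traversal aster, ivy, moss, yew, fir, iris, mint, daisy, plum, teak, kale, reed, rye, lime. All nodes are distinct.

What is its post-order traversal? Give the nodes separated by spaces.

The first element of pre-order is the root; it splits in-order into left and right subtrees.
Root kale: left subtree has 10 nodes {aster, ivy, moss, yew, fir, iris, mint, daisy, plum, teak}, right has 3 {reed, rye, lime}.
  Root aster: left subtree has 0 nodes { }, right has 9 {ivy, moss, yew, fir, iris, mint, daisy, plum, teak}.
    Root iris: left subtree has 4 nodes {ivy, moss, yew, fir}, right has 4 {mint, daisy, plum, teak}.
      Root fir: left subtree has 3 nodes {ivy, moss, yew}, right has 0 { }.
        Root ivy: left subtree has 0 nodes { }, right has 2 {moss, yew}.
          Root yew: left subtree has 1 node {moss}, right has 0 { }.
      Root daisy: left subtree has 1 node {mint}, right has 2 {plum, teak}.
        Root teak: left subtree has 1 node {plum}, right has 0 { }.
  Root reed: left subtree has 0 nodes { }, right has 2 {rye, lime}.
    Root rye: left subtree has 0 nodes { }, right has 1 {lime}.

moss yew ivy fir mint plum teak daisy iris aster lime rye reed kale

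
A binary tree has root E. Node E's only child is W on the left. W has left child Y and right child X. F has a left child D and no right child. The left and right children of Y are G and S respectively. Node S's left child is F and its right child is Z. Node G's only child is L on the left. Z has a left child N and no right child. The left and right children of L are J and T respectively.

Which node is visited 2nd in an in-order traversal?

In-order visits the left subtree, then the node, then the right subtree.
At E: go left to W.
  At W: go left to Y.
    At Y: go left to G.
      At G: go left to L.
        At L: go left to J.
          J is a leaf — visit J.
        Visit L.
        At L: go right to T.
          T is a leaf — visit T.
      Visit G.
      At G: no right child.
    Visit Y.
    At Y: go right to S.
      At S: go left to F.
        At F: go left to D.
          D is a leaf — visit D.
        Visit F.
        At F: no right child.
      Visit S.
      At S: go right to Z.
        At Z: go left to N.
          N is a leaf — visit N.
        Visit Z.
        At Z: no right child.
  Visit W.
  At W: go right to X.
    X is a leaf — visit X.
Visit E.
At E: no right child.
Full in-order sequence: J, L, T, G, Y, D, F, S, N, Z, W, X, E.

L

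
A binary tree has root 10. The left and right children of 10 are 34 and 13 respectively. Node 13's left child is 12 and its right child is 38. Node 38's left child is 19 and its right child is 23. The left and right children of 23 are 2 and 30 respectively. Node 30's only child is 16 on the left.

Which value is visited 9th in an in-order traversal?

In-order visits the left subtree, then the node, then the right subtree.
At 10: go left to 34.
  34 is a leaf — visit 34.
Visit 10.
At 10: go right to 13.
  At 13: go left to 12.
    12 is a leaf — visit 12.
  Visit 13.
  At 13: go right to 38.
    At 38: go left to 19.
      19 is a leaf — visit 19.
    Visit 38.
    At 38: go right to 23.
      At 23: go left to 2.
        2 is a leaf — visit 2.
      Visit 23.
      At 23: go right to 30.
        At 30: go left to 16.
          16 is a leaf — visit 16.
        Visit 30.
        At 30: no right child.
Full in-order sequence: 34, 10, 12, 13, 19, 38, 2, 23, 16, 30.

16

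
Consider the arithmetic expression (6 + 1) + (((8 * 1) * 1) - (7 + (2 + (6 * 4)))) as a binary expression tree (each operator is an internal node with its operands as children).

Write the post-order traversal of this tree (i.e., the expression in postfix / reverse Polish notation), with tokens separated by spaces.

Post-order on an expression tree gives postfix notation: for each operator, emit left operand, right operand, then the operator.

6 1 + 8 1 * 1 * 7 2 6 4 * + + - +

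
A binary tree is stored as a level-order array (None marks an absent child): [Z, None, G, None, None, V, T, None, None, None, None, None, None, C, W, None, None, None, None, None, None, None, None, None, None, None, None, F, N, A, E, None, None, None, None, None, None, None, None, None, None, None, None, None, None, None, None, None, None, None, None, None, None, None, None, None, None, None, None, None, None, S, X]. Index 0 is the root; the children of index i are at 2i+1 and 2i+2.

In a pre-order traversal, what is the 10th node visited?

Pre-order visits the node, then its left subtree, then its right subtree.
Visit Z.
At Z: no left child.
At Z: go right to G.
  Visit G.
  At G: go left to V.
    V is a leaf — visit V.
  At G: go right to T.
    Visit T.
    At T: go left to C.
      Visit C.
      At C: go left to F.
        F is a leaf — visit F.
      At C: go right to N.
        N is a leaf — visit N.
    At T: go right to W.
      Visit W.
      At W: go left to A.
        A is a leaf — visit A.
      At W: go right to E.
        Visit E.
        At E: go left to S.
          S is a leaf — visit S.
        At E: go right to X.
          X is a leaf — visit X.
Full pre-order sequence: Z, G, V, T, C, F, N, W, A, E, S, X.

E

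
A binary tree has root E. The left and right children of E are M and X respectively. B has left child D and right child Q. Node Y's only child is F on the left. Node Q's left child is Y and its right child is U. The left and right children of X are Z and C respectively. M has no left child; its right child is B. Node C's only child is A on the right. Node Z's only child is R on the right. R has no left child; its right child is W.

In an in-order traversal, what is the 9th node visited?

Z

In-order visits the left subtree, then the node, then the right subtree.
At E: go left to M.
  At M: no left child.
  Visit M.
  At M: go right to B.
    At B: go left to D.
      D is a leaf — visit D.
    Visit B.
    At B: go right to Q.
      At Q: go left to Y.
        At Y: go left to F.
          F is a leaf — visit F.
        Visit Y.
        At Y: no right child.
      Visit Q.
      At Q: go right to U.
        U is a leaf — visit U.
Visit E.
At E: go right to X.
  At X: go left to Z.
    At Z: no left child.
    Visit Z.
    At Z: go right to R.
      At R: no left child.
      Visit R.
      At R: go right to W.
        W is a leaf — visit W.
  Visit X.
  At X: go right to C.
    At C: no left child.
    Visit C.
    At C: go right to A.
      A is a leaf — visit A.
Full in-order sequence: M, D, B, F, Y, Q, U, E, Z, R, W, X, C, A.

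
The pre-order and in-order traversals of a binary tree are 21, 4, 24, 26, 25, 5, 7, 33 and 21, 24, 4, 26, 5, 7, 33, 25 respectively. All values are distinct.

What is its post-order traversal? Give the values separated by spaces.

24 33 7 5 25 26 4 21

The first element of pre-order is the root; it splits in-order into left and right subtrees.
Root 21: left subtree has 0 nodes { }, right has 7 {24, 4, 26, 5, 7, 33, 25}.
  Root 4: left subtree has 1 node {24}, right has 5 {26, 5, 7, 33, 25}.
    Root 26: left subtree has 0 nodes { }, right has 4 {5, 7, 33, 25}.
      Root 25: left subtree has 3 nodes {5, 7, 33}, right has 0 { }.
        Root 5: left subtree has 0 nodes { }, right has 2 {7, 33}.
          Root 7: left subtree has 0 nodes { }, right has 1 {33}.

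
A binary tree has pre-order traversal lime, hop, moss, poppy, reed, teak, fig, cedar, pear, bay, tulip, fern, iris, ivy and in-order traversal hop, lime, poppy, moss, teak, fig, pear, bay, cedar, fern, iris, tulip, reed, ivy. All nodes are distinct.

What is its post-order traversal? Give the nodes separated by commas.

The first element of pre-order is the root; it splits in-order into left and right subtrees.
Root lime: left subtree has 1 node {hop}, right has 12 {poppy, moss, teak, fig, pear, bay, cedar, fern, iris, tulip, reed, ivy}.
  Root moss: left subtree has 1 node {poppy}, right has 10 {teak, fig, pear, bay, cedar, fern, iris, tulip, reed, ivy}.
    Root reed: left subtree has 8 nodes {teak, fig, pear, bay, cedar, fern, iris, tulip}, right has 1 {ivy}.
      Root teak: left subtree has 0 nodes { }, right has 7 {fig, pear, bay, cedar, fern, iris, tulip}.
        Root fig: left subtree has 0 nodes { }, right has 6 {pear, bay, cedar, fern, iris, tulip}.
          Root cedar: left subtree has 2 nodes {pear, bay}, right has 3 {fern, iris, tulip}.
            Root pear: left subtree has 0 nodes { }, right has 1 {bay}.
            Root tulip: left subtree has 2 nodes {fern, iris}, right has 0 { }.
              Root fern: left subtree has 0 nodes { }, right has 1 {iris}.

hop, poppy, bay, pear, iris, fern, tulip, cedar, fig, teak, ivy, reed, moss, lime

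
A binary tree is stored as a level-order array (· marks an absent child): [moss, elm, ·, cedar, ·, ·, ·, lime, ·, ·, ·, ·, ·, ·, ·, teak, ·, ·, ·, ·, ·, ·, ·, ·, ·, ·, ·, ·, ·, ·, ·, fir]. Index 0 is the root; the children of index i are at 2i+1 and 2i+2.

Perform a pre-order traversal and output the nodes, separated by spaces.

moss elm cedar lime teak fir

Pre-order visits the node, then its left subtree, then its right subtree.
Visit moss.
At moss: go left to elm.
  Visit elm.
  At elm: go left to cedar.
    Visit cedar.
    At cedar: go left to lime.
      Visit lime.
      At lime: go left to teak.
        Visit teak.
        At teak: go left to fir.
          fir is a leaf — visit fir.
        At teak: no right child.
      At lime: no right child.
    At cedar: no right child.
  At elm: no right child.
At moss: no right child.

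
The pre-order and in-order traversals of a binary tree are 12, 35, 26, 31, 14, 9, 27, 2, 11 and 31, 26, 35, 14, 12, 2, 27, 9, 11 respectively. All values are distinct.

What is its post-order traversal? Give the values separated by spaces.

31 26 14 35 2 27 11 9 12

The first element of pre-order is the root; it splits in-order into left and right subtrees.
Root 12: left subtree has 4 nodes {31, 26, 35, 14}, right has 4 {2, 27, 9, 11}.
  Root 35: left subtree has 2 nodes {31, 26}, right has 1 {14}.
    Root 26: left subtree has 1 node {31}, right has 0 { }.
  Root 9: left subtree has 2 nodes {2, 27}, right has 1 {11}.
    Root 27: left subtree has 1 node {2}, right has 0 { }.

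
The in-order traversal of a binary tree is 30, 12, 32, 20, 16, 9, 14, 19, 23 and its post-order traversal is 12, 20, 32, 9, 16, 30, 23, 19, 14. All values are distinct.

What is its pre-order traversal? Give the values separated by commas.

The last element of post-order is the root; it splits in-order into left and right subtrees.
Root 14: left subtree has 6 nodes {30, 12, 32, 20, 16, 9}, right has 2 {19, 23}.
  Root 30: left subtree has 0 nodes { }, right has 5 {12, 32, 20, 16, 9}.
    Root 16: left subtree has 3 nodes {12, 32, 20}, right has 1 {9}.
      Root 32: left subtree has 1 node {12}, right has 1 {20}.
  Root 19: left subtree has 0 nodes { }, right has 1 {23}.

14, 30, 16, 32, 12, 20, 9, 19, 23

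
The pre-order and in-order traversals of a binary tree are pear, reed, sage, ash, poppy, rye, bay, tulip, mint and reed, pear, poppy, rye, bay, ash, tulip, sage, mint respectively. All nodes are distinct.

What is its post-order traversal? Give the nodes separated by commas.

reed, bay, rye, poppy, tulip, ash, mint, sage, pear

The first element of pre-order is the root; it splits in-order into left and right subtrees.
Root pear: left subtree has 1 node {reed}, right has 7 {poppy, rye, bay, ash, tulip, sage, mint}.
  Root sage: left subtree has 5 nodes {poppy, rye, bay, ash, tulip}, right has 1 {mint}.
    Root ash: left subtree has 3 nodes {poppy, rye, bay}, right has 1 {tulip}.
      Root poppy: left subtree has 0 nodes { }, right has 2 {rye, bay}.
        Root rye: left subtree has 0 nodes { }, right has 1 {bay}.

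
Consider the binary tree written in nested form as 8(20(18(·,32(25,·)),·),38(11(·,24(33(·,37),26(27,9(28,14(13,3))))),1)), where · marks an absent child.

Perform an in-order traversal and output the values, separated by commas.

In-order visits the left subtree, then the node, then the right subtree.
At 8: go left to 20.
  At 20: go left to 18.
    At 18: no left child.
    Visit 18.
    At 18: go right to 32.
      At 32: go left to 25.
        25 is a leaf — visit 25.
      Visit 32.
      At 32: no right child.
  Visit 20.
  At 20: no right child.
Visit 8.
At 8: go right to 38.
  At 38: go left to 11.
    At 11: no left child.
    Visit 11.
    At 11: go right to 24.
      At 24: go left to 33.
        At 33: no left child.
        Visit 33.
        At 33: go right to 37.
          37 is a leaf — visit 37.
      Visit 24.
      At 24: go right to 26.
        At 26: go left to 27.
          27 is a leaf — visit 27.
        Visit 26.
        At 26: go right to 9.
          At 9: go left to 28.
            28 is a leaf — visit 28.
          Visit 9.
          At 9: go right to 14.
            At 14: go left to 13.
              13 is a leaf — visit 13.
            Visit 14.
            At 14: go right to 3.
              3 is a leaf — visit 3.
  Visit 38.
  At 38: go right to 1.
    1 is a leaf — visit 1.

18, 25, 32, 20, 8, 11, 33, 37, 24, 27, 26, 28, 9, 13, 14, 3, 38, 1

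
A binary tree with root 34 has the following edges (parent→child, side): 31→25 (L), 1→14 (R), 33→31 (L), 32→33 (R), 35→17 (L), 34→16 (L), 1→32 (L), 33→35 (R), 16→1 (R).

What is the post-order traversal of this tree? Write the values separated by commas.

25, 31, 17, 35, 33, 32, 14, 1, 16, 34

Post-order visits the left subtree, then the right subtree, then the node.
At 34: go left to 16.
  At 16: no left child.
  At 16: go right to 1.
    At 1: go left to 32.
      At 32: no left child.
      At 32: go right to 33.
        At 33: go left to 31.
          At 31: go left to 25.
            25 is a leaf — visit 25.
          At 31: no right child.
          Visit 31.
        At 33: go right to 35.
          At 35: go left to 17.
            17 is a leaf — visit 17.
          At 35: no right child.
          Visit 35.
        Visit 33.
      Visit 32.
    At 1: go right to 14.
      14 is a leaf — visit 14.
    Visit 1.
  Visit 16.
At 34: no right child.
Visit 34.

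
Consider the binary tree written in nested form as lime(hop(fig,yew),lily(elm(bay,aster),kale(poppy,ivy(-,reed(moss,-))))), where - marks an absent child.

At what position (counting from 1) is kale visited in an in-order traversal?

In-order visits the left subtree, then the node, then the right subtree.
At lime: go left to hop.
  At hop: go left to fig.
    fig is a leaf — visit fig.
  Visit hop.
  At hop: go right to yew.
    yew is a leaf — visit yew.
Visit lime.
At lime: go right to lily.
  At lily: go left to elm.
    At elm: go left to bay.
      bay is a leaf — visit bay.
    Visit elm.
    At elm: go right to aster.
      aster is a leaf — visit aster.
  Visit lily.
  At lily: go right to kale.
    At kale: go left to poppy.
      poppy is a leaf — visit poppy.
    Visit kale.
    At kale: go right to ivy.
      At ivy: no left child.
      Visit ivy.
      At ivy: go right to reed.
        At reed: go left to moss.
          moss is a leaf — visit moss.
        Visit reed.
        At reed: no right child.
Full in-order sequence: fig, hop, yew, lime, bay, elm, aster, lily, poppy, kale, ivy, moss, reed.

10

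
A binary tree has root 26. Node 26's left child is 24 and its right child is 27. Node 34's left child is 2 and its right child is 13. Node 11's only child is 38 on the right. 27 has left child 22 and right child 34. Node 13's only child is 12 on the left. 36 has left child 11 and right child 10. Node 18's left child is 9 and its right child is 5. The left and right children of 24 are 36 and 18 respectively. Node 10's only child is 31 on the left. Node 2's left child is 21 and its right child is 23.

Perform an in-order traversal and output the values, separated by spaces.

In-order visits the left subtree, then the node, then the right subtree.
At 26: go left to 24.
  At 24: go left to 36.
    At 36: go left to 11.
      At 11: no left child.
      Visit 11.
      At 11: go right to 38.
        38 is a leaf — visit 38.
    Visit 36.
    At 36: go right to 10.
      At 10: go left to 31.
        31 is a leaf — visit 31.
      Visit 10.
      At 10: no right child.
  Visit 24.
  At 24: go right to 18.
    At 18: go left to 9.
      9 is a leaf — visit 9.
    Visit 18.
    At 18: go right to 5.
      5 is a leaf — visit 5.
Visit 26.
At 26: go right to 27.
  At 27: go left to 22.
    22 is a leaf — visit 22.
  Visit 27.
  At 27: go right to 34.
    At 34: go left to 2.
      At 2: go left to 21.
        21 is a leaf — visit 21.
      Visit 2.
      At 2: go right to 23.
        23 is a leaf — visit 23.
    Visit 34.
    At 34: go right to 13.
      At 13: go left to 12.
        12 is a leaf — visit 12.
      Visit 13.
      At 13: no right child.

11 38 36 31 10 24 9 18 5 26 22 27 21 2 23 34 12 13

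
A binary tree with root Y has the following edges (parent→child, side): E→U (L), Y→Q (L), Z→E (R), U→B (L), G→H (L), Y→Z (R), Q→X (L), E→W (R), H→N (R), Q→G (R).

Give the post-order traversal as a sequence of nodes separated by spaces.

X N H G Q B U W E Z Y

Post-order visits the left subtree, then the right subtree, then the node.
At Y: go left to Q.
  At Q: go left to X.
    X is a leaf — visit X.
  At Q: go right to G.
    At G: go left to H.
      At H: no left child.
      At H: go right to N.
        N is a leaf — visit N.
      Visit H.
    At G: no right child.
    Visit G.
  Visit Q.
At Y: go right to Z.
  At Z: no left child.
  At Z: go right to E.
    At E: go left to U.
      At U: go left to B.
        B is a leaf — visit B.
      At U: no right child.
      Visit U.
    At E: go right to W.
      W is a leaf — visit W.
    Visit E.
  Visit Z.
Visit Y.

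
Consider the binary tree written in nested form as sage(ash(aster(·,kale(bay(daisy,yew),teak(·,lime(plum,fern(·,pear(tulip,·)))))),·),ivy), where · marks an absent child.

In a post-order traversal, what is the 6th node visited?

Post-order visits the left subtree, then the right subtree, then the node.
At sage: go left to ash.
  At ash: go left to aster.
    At aster: no left child.
    At aster: go right to kale.
      At kale: go left to bay.
        At bay: go left to daisy.
          daisy is a leaf — visit daisy.
        At bay: go right to yew.
          yew is a leaf — visit yew.
        Visit bay.
      At kale: go right to teak.
        At teak: no left child.
        At teak: go right to lime.
          At lime: go left to plum.
            plum is a leaf — visit plum.
          At lime: go right to fern.
            At fern: no left child.
            At fern: go right to pear.
              At pear: go left to tulip.
                tulip is a leaf — visit tulip.
              At pear: no right child.
              Visit pear.
            Visit fern.
          Visit lime.
        Visit teak.
      Visit kale.
    Visit aster.
  At ash: no right child.
  Visit ash.
At sage: go right to ivy.
  ivy is a leaf — visit ivy.
Visit sage.
Full post-order sequence: daisy, yew, bay, plum, tulip, pear, fern, lime, teak, kale, aster, ash, ivy, sage.

pear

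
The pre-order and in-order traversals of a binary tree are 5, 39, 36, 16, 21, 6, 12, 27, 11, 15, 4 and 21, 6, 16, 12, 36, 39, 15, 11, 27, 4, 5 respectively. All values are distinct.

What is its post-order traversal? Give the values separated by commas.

6, 21, 12, 16, 36, 15, 11, 4, 27, 39, 5

The first element of pre-order is the root; it splits in-order into left and right subtrees.
Root 5: left subtree has 10 nodes {21, 6, 16, 12, 36, 39, 15, 11, 27, 4}, right has 0 { }.
  Root 39: left subtree has 5 nodes {21, 6, 16, 12, 36}, right has 4 {15, 11, 27, 4}.
    Root 36: left subtree has 4 nodes {21, 6, 16, 12}, right has 0 { }.
      Root 16: left subtree has 2 nodes {21, 6}, right has 1 {12}.
        Root 21: left subtree has 0 nodes { }, right has 1 {6}.
    Root 27: left subtree has 2 nodes {15, 11}, right has 1 {4}.
      Root 11: left subtree has 1 node {15}, right has 0 { }.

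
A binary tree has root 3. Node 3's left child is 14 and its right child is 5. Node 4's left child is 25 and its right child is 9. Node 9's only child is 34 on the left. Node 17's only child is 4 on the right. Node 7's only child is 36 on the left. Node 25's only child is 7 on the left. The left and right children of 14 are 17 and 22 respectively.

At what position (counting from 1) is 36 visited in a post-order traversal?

Post-order visits the left subtree, then the right subtree, then the node.
At 3: go left to 14.
  At 14: go left to 17.
    At 17: no left child.
    At 17: go right to 4.
      At 4: go left to 25.
        At 25: go left to 7.
          At 7: go left to 36.
            36 is a leaf — visit 36.
          At 7: no right child.
          Visit 7.
        At 25: no right child.
        Visit 25.
      At 4: go right to 9.
        At 9: go left to 34.
          34 is a leaf — visit 34.
        At 9: no right child.
        Visit 9.
      Visit 4.
    Visit 17.
  At 14: go right to 22.
    22 is a leaf — visit 22.
  Visit 14.
At 3: go right to 5.
  5 is a leaf — visit 5.
Visit 3.
Full post-order sequence: 36, 7, 25, 34, 9, 4, 17, 22, 14, 5, 3.

1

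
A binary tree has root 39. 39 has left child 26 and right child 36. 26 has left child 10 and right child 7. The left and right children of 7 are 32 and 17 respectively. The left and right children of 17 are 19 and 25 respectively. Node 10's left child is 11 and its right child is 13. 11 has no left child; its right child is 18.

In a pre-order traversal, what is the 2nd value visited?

Pre-order visits the node, then its left subtree, then its right subtree.
Visit 39.
At 39: go left to 26.
  Visit 26.
  At 26: go left to 10.
    Visit 10.
    At 10: go left to 11.
      Visit 11.
      At 11: no left child.
      At 11: go right to 18.
        18 is a leaf — visit 18.
    At 10: go right to 13.
      13 is a leaf — visit 13.
  At 26: go right to 7.
    Visit 7.
    At 7: go left to 32.
      32 is a leaf — visit 32.
    At 7: go right to 17.
      Visit 17.
      At 17: go left to 19.
        19 is a leaf — visit 19.
      At 17: go right to 25.
        25 is a leaf — visit 25.
At 39: go right to 36.
  36 is a leaf — visit 36.
Full pre-order sequence: 39, 26, 10, 11, 18, 13, 7, 32, 17, 19, 25, 36.

26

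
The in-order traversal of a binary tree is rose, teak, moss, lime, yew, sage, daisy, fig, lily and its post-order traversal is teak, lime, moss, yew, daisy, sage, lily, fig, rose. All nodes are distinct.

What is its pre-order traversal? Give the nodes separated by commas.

rose, fig, sage, yew, moss, teak, lime, daisy, lily

The last element of post-order is the root; it splits in-order into left and right subtrees.
Root rose: left subtree has 0 nodes { }, right has 8 {teak, moss, lime, yew, sage, daisy, fig, lily}.
  Root fig: left subtree has 6 nodes {teak, moss, lime, yew, sage, daisy}, right has 1 {lily}.
    Root sage: left subtree has 4 nodes {teak, moss, lime, yew}, right has 1 {daisy}.
      Root yew: left subtree has 3 nodes {teak, moss, lime}, right has 0 { }.
        Root moss: left subtree has 1 node {teak}, right has 1 {lime}.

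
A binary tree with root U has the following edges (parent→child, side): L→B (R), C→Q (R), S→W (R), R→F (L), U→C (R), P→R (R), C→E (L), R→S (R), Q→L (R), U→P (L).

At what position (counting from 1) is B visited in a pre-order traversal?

11

Pre-order visits the node, then its left subtree, then its right subtree.
Visit U.
At U: go left to P.
  Visit P.
  At P: no left child.
  At P: go right to R.
    Visit R.
    At R: go left to F.
      F is a leaf — visit F.
    At R: go right to S.
      Visit S.
      At S: no left child.
      At S: go right to W.
        W is a leaf — visit W.
At U: go right to C.
  Visit C.
  At C: go left to E.
    E is a leaf — visit E.
  At C: go right to Q.
    Visit Q.
    At Q: no left child.
    At Q: go right to L.
      Visit L.
      At L: no left child.
      At L: go right to B.
        B is a leaf — visit B.
Full pre-order sequence: U, P, R, F, S, W, C, E, Q, L, B.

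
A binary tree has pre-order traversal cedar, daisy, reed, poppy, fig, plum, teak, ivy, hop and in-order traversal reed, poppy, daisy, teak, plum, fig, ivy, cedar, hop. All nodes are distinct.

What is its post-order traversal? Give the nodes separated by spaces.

The first element of pre-order is the root; it splits in-order into left and right subtrees.
Root cedar: left subtree has 7 nodes {reed, poppy, daisy, teak, plum, fig, ivy}, right has 1 {hop}.
  Root daisy: left subtree has 2 nodes {reed, poppy}, right has 4 {teak, plum, fig, ivy}.
    Root reed: left subtree has 0 nodes { }, right has 1 {poppy}.
    Root fig: left subtree has 2 nodes {teak, plum}, right has 1 {ivy}.
      Root plum: left subtree has 1 node {teak}, right has 0 { }.

poppy reed teak plum ivy fig daisy hop cedar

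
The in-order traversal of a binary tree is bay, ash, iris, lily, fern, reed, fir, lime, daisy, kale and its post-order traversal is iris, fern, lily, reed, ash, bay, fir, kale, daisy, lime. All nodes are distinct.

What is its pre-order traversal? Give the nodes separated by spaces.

lime fir bay ash reed lily iris fern daisy kale

The last element of post-order is the root; it splits in-order into left and right subtrees.
Root lime: left subtree has 7 nodes {bay, ash, iris, lily, fern, reed, fir}, right has 2 {daisy, kale}.
  Root fir: left subtree has 6 nodes {bay, ash, iris, lily, fern, reed}, right has 0 { }.
    Root bay: left subtree has 0 nodes { }, right has 5 {ash, iris, lily, fern, reed}.
      Root ash: left subtree has 0 nodes { }, right has 4 {iris, lily, fern, reed}.
        Root reed: left subtree has 3 nodes {iris, lily, fern}, right has 0 { }.
          Root lily: left subtree has 1 node {iris}, right has 1 {fern}.
  Root daisy: left subtree has 0 nodes { }, right has 1 {kale}.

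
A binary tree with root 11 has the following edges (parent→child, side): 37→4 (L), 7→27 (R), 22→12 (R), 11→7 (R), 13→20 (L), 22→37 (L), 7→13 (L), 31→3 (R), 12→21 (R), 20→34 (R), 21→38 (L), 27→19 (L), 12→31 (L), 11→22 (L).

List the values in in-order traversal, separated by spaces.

4 37 22 31 3 12 38 21 11 20 34 13 7 19 27

In-order visits the left subtree, then the node, then the right subtree.
At 11: go left to 22.
  At 22: go left to 37.
    At 37: go left to 4.
      4 is a leaf — visit 4.
    Visit 37.
    At 37: no right child.
  Visit 22.
  At 22: go right to 12.
    At 12: go left to 31.
      At 31: no left child.
      Visit 31.
      At 31: go right to 3.
        3 is a leaf — visit 3.
    Visit 12.
    At 12: go right to 21.
      At 21: go left to 38.
        38 is a leaf — visit 38.
      Visit 21.
      At 21: no right child.
Visit 11.
At 11: go right to 7.
  At 7: go left to 13.
    At 13: go left to 20.
      At 20: no left child.
      Visit 20.
      At 20: go right to 34.
        34 is a leaf — visit 34.
    Visit 13.
    At 13: no right child.
  Visit 7.
  At 7: go right to 27.
    At 27: go left to 19.
      19 is a leaf — visit 19.
    Visit 27.
    At 27: no right child.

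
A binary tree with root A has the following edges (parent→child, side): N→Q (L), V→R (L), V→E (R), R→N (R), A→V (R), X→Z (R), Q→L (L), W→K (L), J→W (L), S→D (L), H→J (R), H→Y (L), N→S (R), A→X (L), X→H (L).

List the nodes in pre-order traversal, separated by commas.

A, X, H, Y, J, W, K, Z, V, R, N, Q, L, S, D, E

Pre-order visits the node, then its left subtree, then its right subtree.
Visit A.
At A: go left to X.
  Visit X.
  At X: go left to H.
    Visit H.
    At H: go left to Y.
      Y is a leaf — visit Y.
    At H: go right to J.
      Visit J.
      At J: go left to W.
        Visit W.
        At W: go left to K.
          K is a leaf — visit K.
        At W: no right child.
      At J: no right child.
  At X: go right to Z.
    Z is a leaf — visit Z.
At A: go right to V.
  Visit V.
  At V: go left to R.
    Visit R.
    At R: no left child.
    At R: go right to N.
      Visit N.
      At N: go left to Q.
        Visit Q.
        At Q: go left to L.
          L is a leaf — visit L.
        At Q: no right child.
      At N: go right to S.
        Visit S.
        At S: go left to D.
          D is a leaf — visit D.
        At S: no right child.
  At V: go right to E.
    E is a leaf — visit E.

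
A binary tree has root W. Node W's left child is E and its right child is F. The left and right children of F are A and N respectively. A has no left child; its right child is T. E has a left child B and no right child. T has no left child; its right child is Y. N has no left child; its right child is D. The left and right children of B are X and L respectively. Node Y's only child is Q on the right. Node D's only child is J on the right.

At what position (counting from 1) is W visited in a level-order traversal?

Level-order visits nodes level by level from the root, left to right within each level.
Level 0: W
Level 1: E, F
Level 2: B, A, N
Level 3: X, L, T, D
Level 4: Y, J
Level 5: Q
Full level-order sequence: W, E, F, B, A, N, X, L, T, D, Y, J, Q.

1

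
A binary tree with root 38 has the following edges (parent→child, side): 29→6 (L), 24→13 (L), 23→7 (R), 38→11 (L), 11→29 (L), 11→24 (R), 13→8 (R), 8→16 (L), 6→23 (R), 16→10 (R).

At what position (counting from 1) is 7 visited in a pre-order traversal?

Pre-order visits the node, then its left subtree, then its right subtree.
Visit 38.
At 38: go left to 11.
  Visit 11.
  At 11: go left to 29.
    Visit 29.
    At 29: go left to 6.
      Visit 6.
      At 6: no left child.
      At 6: go right to 23.
        Visit 23.
        At 23: no left child.
        At 23: go right to 7.
          7 is a leaf — visit 7.
    At 29: no right child.
  At 11: go right to 24.
    Visit 24.
    At 24: go left to 13.
      Visit 13.
      At 13: no left child.
      At 13: go right to 8.
        Visit 8.
        At 8: go left to 16.
          Visit 16.
          At 16: no left child.
          At 16: go right to 10.
            10 is a leaf — visit 10.
        At 8: no right child.
    At 24: no right child.
At 38: no right child.
Full pre-order sequence: 38, 11, 29, 6, 23, 7, 24, 13, 8, 16, 10.

6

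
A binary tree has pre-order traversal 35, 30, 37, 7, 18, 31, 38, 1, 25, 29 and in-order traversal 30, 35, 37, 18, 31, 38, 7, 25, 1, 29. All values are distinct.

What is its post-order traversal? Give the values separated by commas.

The first element of pre-order is the root; it splits in-order into left and right subtrees.
Root 35: left subtree has 1 node {30}, right has 8 {37, 18, 31, 38, 7, 25, 1, 29}.
  Root 37: left subtree has 0 nodes { }, right has 7 {18, 31, 38, 7, 25, 1, 29}.
    Root 7: left subtree has 3 nodes {18, 31, 38}, right has 3 {25, 1, 29}.
      Root 18: left subtree has 0 nodes { }, right has 2 {31, 38}.
        Root 31: left subtree has 0 nodes { }, right has 1 {38}.
      Root 1: left subtree has 1 node {25}, right has 1 {29}.

30, 38, 31, 18, 25, 29, 1, 7, 37, 35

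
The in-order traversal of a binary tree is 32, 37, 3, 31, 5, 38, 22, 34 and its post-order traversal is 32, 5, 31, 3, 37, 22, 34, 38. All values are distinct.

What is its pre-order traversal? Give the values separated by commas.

38, 37, 32, 3, 31, 5, 34, 22

The last element of post-order is the root; it splits in-order into left and right subtrees.
Root 38: left subtree has 5 nodes {32, 37, 3, 31, 5}, right has 2 {22, 34}.
  Root 37: left subtree has 1 node {32}, right has 3 {3, 31, 5}.
    Root 3: left subtree has 0 nodes { }, right has 2 {31, 5}.
      Root 31: left subtree has 0 nodes { }, right has 1 {5}.
  Root 34: left subtree has 1 node {22}, right has 0 { }.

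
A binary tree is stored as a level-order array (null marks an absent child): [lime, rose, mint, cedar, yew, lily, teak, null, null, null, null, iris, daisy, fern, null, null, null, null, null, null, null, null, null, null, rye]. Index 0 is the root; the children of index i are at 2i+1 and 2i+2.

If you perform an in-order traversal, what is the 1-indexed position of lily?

7

In-order visits the left subtree, then the node, then the right subtree.
At lime: go left to rose.
  At rose: go left to cedar.
    cedar is a leaf — visit cedar.
  Visit rose.
  At rose: go right to yew.
    yew is a leaf — visit yew.
Visit lime.
At lime: go right to mint.
  At mint: go left to lily.
    At lily: go left to iris.
      At iris: no left child.
      Visit iris.
      At iris: go right to rye.
        rye is a leaf — visit rye.
    Visit lily.
    At lily: go right to daisy.
      daisy is a leaf — visit daisy.
  Visit mint.
  At mint: go right to teak.
    At teak: go left to fern.
      fern is a leaf — visit fern.
    Visit teak.
    At teak: no right child.
Full in-order sequence: cedar, rose, yew, lime, iris, rye, lily, daisy, mint, fern, teak.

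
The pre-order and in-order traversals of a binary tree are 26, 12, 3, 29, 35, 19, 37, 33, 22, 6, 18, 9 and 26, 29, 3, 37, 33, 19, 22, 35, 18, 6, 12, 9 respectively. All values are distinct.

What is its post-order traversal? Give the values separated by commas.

The first element of pre-order is the root; it splits in-order into left and right subtrees.
Root 26: left subtree has 0 nodes { }, right has 11 {29, 3, 37, 33, 19, 22, 35, 18, 6, 12, 9}.
  Root 12: left subtree has 9 nodes {29, 3, 37, 33, 19, 22, 35, 18, 6}, right has 1 {9}.
    Root 3: left subtree has 1 node {29}, right has 7 {37, 33, 19, 22, 35, 18, 6}.
      Root 35: left subtree has 4 nodes {37, 33, 19, 22}, right has 2 {18, 6}.
        Root 19: left subtree has 2 nodes {37, 33}, right has 1 {22}.
          Root 37: left subtree has 0 nodes { }, right has 1 {33}.
        Root 6: left subtree has 1 node {18}, right has 0 { }.

29, 33, 37, 22, 19, 18, 6, 35, 3, 9, 12, 26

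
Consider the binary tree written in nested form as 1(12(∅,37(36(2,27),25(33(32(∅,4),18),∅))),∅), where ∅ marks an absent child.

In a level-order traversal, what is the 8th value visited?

33

Level-order visits nodes level by level from the root, left to right within each level.
Level 0: 1
Level 1: 12
Level 2: 37
Level 3: 36, 25
Level 4: 2, 27, 33
Level 5: 32, 18
Level 6: 4
Full level-order sequence: 1, 12, 37, 36, 25, 2, 27, 33, 32, 18, 4.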